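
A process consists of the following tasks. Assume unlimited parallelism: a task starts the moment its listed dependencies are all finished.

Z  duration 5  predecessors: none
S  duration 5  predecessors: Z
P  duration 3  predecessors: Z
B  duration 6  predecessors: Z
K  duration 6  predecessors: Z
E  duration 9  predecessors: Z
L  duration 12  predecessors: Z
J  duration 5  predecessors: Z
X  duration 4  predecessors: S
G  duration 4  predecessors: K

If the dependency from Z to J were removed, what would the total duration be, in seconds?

Before: longest chain Z→L = 5+12 = 17, finish 17.
Without Z→J, J's earliest start moves from 5 to 0.
After: Z→L = 5+12 = 17 → 17 seconds.

17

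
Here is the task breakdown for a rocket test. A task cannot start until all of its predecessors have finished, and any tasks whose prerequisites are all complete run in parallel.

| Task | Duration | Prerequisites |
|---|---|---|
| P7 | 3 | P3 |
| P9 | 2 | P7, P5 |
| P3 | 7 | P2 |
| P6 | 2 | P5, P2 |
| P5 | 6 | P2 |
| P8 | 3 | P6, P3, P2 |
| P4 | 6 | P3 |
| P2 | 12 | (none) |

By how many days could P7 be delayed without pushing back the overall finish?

P2→P3→P4 = 12+7+6 = 25 sets the makespan at 25 days.
P7 finishes as early as 22 and must finish by 23.
So P7 can slip 23 − 22 = 1 day.

1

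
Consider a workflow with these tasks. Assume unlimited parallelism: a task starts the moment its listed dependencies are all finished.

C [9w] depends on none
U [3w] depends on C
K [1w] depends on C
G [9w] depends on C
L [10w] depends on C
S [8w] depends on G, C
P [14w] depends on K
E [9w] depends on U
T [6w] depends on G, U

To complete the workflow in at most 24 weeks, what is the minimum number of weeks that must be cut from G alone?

2

Current finish: 26 weeks; target: 24.
G is on every critical path, so each week cut from G cuts the finish by one (this holds down to a finish of 24).
Need 26 − 24 = 2 weeks off G → G becomes 7 weeks, finish becomes 24.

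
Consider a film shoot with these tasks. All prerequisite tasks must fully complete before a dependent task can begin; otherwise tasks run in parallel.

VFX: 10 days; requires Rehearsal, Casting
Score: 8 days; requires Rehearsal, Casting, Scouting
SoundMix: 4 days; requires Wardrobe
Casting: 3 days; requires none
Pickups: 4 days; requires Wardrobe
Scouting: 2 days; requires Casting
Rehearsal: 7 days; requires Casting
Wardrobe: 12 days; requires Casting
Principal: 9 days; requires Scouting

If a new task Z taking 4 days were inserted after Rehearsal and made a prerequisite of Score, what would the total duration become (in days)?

Originally the plan takes 20 days.
With Z inserted, Score now waits for max(Rehearsal, Casting, Scouting, Z).
New critical path: Casting→Rehearsal→Z→Score = 3+7+4+8 = 22 ⇒ 22 days.

22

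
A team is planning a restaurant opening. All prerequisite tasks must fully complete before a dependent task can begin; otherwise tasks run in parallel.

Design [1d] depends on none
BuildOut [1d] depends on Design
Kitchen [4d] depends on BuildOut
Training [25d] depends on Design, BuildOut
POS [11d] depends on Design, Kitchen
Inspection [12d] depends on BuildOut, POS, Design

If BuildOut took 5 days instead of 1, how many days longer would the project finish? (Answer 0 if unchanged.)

As given, the longest chain is Design→BuildOut→Kitchen→POS→Inspection = 1+1+4+11+12 = 29, so the finish is 29 days.
BuildOut lies on that path, so at 5 days the path becomes 33 days.
That remains the longest chain; total 33 days.
Change in finish: 33 − 29 = +4 days.

4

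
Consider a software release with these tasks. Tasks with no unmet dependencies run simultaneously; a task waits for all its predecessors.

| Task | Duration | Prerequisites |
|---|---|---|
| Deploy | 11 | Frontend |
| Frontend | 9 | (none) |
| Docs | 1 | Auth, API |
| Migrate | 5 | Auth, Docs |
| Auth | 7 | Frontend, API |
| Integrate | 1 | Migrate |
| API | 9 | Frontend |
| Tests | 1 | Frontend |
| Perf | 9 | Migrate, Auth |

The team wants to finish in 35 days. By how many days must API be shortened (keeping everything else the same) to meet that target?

5

Current finish: 40 days; target: 35.
API is on every critical path, so each day cut from API cuts the finish by one (this holds down to a finish of 32).
Need 40 − 35 = 5 days off API → API becomes 4 days, finish becomes 35.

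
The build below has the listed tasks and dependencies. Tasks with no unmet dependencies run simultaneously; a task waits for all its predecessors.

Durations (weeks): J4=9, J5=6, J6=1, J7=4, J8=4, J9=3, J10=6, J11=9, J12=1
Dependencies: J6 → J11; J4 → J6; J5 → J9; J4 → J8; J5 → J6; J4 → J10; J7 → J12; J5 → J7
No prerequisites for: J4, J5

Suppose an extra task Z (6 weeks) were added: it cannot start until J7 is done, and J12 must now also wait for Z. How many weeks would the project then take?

Originally the project takes 19 weeks.
With Z inserted, J12 now waits for max(J7, Z).
New critical path: J4→J6→J11 = 9+1+9 = 19 ⇒ 19 weeks.

19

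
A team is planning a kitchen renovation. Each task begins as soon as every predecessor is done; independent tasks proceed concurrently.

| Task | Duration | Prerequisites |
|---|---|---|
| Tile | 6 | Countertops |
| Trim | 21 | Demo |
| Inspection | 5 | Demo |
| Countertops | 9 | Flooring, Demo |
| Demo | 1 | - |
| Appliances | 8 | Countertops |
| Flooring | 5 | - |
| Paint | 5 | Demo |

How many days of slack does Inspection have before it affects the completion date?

Critical path: Demo→Trim = 1+21 = 22, so the finish is 22 days.
Inspection finishes as early as 6 and must finish by 22.
So Inspection can slip 22 − 6 = 16 days.

16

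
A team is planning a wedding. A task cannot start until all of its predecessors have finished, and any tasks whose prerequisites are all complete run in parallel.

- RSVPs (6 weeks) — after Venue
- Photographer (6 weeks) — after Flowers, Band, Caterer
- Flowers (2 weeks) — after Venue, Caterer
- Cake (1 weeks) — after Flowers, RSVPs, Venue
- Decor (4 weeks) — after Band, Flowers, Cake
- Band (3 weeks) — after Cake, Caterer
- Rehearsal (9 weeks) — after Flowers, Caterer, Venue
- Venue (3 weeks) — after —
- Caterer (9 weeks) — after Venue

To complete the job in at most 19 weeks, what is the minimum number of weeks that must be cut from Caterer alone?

Current finish: 24 weeks; target: 19.
Caterer is on every critical path, so each week cut from Caterer cuts the finish by one (this holds down to a finish of 19).
Need 24 − 19 = 5 weeks off Caterer → Caterer becomes 4 weeks, finish becomes 19.

5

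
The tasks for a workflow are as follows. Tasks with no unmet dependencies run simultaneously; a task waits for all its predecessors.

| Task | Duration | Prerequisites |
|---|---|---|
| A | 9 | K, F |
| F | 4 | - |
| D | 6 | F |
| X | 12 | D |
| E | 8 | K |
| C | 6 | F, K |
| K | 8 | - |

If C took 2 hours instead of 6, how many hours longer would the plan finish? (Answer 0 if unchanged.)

0

Actual critical path: F→D→X = 4+6+12 = 22 ⇒ 22 hours.
The longest path through C is only 14 hours, so C has float 8.
The critical path is still F→D→X; finish is now 22 hours.
Change in finish: 22 − 22 = +0 hours.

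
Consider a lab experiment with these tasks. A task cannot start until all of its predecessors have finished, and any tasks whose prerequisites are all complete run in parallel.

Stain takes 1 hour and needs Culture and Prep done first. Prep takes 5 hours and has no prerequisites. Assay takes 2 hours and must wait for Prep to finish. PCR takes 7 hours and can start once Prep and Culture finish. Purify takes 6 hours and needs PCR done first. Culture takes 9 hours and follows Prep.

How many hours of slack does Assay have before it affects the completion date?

The longest chain is Prep→Culture→PCR→Purify = 5+9+7+6 = 27; overall finish 27 hours.
The longest chain containing Assay totals 7 hours.
Slack of Assay = 25 − 5 = 20 hours.

20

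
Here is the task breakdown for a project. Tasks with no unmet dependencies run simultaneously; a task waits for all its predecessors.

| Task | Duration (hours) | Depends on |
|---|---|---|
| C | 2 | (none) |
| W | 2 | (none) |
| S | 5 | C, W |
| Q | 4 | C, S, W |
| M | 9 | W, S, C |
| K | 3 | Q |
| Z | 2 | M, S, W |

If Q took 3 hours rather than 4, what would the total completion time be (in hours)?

18

As given, the longest chain is C→S→M→Z = 2+5+9+2 = 18, so the finish is 18 hours.
Q is off the critical path — its longest chain is 14 hours, giving 4 of slack.
The critical path is still C→S→M→Z; finish is now 18 hours.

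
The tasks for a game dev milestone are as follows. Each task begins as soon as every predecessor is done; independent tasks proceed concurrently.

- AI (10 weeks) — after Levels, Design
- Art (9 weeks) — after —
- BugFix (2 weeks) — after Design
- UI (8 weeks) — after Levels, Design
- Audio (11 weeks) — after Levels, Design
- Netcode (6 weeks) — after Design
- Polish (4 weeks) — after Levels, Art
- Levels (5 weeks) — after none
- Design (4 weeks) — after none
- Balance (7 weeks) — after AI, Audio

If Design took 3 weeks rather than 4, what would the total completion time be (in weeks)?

Critical path before the change: Levels→Audio→Balance = 5+11+7 = 23 giving 23 weeks.
Design is off the critical path — its longest chain is 22 weeks, giving 1 of slack.
That remains the longest chain; total 23 weeks.

23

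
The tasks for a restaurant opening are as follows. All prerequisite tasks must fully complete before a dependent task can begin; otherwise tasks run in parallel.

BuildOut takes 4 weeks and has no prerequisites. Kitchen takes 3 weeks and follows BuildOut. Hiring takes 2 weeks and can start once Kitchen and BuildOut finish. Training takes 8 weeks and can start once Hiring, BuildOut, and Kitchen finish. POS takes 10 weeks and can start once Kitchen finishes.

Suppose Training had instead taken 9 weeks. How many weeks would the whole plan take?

Critical path before the change: BuildOut→Kitchen→Hiring→Training = 4+3+2+8 = 17 giving 17 weeks.
Since Training is critical, the +1 change carries straight to that chain (now 18 weeks).
The critical path is still BuildOut→Kitchen→Hiring→Training; finish is now 18 weeks.

18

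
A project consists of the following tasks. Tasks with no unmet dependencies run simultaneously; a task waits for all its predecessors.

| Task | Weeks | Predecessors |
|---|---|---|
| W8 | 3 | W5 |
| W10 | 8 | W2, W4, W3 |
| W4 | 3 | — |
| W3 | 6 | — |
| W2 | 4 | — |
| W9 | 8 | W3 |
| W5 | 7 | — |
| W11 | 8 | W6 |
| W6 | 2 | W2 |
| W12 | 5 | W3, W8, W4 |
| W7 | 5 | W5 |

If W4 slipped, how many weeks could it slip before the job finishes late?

W5→W8→W12 = 7+3+5 = 15 sets the makespan at 15 weeks.
Longest path through W4: 11 weeks (earliest finish 3, latest finish 7).
So W4 can slip 7 − 3 = 4 weeks.

4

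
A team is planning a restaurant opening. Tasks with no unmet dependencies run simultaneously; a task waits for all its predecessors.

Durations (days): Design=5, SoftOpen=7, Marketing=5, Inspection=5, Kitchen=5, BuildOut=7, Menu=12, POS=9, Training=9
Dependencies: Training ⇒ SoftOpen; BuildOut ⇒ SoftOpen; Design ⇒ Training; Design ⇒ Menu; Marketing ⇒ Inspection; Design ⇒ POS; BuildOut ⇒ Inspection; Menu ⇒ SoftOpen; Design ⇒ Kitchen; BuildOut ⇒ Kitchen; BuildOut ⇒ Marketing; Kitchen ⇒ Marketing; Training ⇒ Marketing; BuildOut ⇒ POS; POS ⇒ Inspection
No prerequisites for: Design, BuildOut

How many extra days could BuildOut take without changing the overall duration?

Critical path: Design→Menu→SoftOpen = 5+12+7 = 24, so the finish is 24 days.
BuildOut finishes as early as 7 and must finish by 9.
Float = 24 − 22 = 2.

2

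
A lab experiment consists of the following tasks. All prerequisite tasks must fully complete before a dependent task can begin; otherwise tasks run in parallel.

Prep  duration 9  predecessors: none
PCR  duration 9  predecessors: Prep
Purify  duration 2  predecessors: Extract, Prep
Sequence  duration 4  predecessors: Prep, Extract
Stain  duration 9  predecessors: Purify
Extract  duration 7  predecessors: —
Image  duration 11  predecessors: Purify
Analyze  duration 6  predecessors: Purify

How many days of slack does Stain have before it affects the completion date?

2

Critical path: Prep→Purify→Image = 9+2+11 = 22, so the finish is 22 days.
Longest path through Stain: 20 days (earliest finish 20, latest finish 22).
Slack of Stain = 13 − 11 = 2 days.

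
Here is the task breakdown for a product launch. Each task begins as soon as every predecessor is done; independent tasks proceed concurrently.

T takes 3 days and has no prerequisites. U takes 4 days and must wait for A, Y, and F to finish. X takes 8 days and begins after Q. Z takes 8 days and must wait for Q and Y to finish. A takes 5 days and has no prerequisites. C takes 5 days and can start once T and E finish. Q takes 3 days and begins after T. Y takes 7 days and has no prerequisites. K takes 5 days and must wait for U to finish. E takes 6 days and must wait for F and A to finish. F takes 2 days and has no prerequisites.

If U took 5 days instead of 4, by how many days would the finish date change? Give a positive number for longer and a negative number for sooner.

Baseline: Y→U→K = 7+4+5 = 16 → 16 days.
U lies on that path, so at 5 days the path becomes 17 days.
No other chain overtakes it, so the finish is 17 days.
Change in finish: 17 − 16 = +1 days.

1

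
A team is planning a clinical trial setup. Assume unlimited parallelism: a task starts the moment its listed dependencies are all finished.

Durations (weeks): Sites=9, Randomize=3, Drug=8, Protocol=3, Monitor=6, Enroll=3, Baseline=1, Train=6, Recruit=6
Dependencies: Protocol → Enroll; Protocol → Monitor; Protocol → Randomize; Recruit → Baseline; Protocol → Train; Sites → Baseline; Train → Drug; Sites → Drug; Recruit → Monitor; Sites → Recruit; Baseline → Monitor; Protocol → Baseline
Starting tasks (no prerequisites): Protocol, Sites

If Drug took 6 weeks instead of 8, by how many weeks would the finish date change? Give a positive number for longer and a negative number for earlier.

As given, the longest chain is Sites→Recruit→Baseline→Monitor = 9+6+1+6 = 22, so the finish is 22 weeks.
Drug is off the critical path — its longest chain is 17 weeks, giving 5 of slack.
The critical path is still Sites→Recruit→Baseline→Monitor; finish is now 22 weeks.
Change in finish: 22 − 22 = +0 weeks.

0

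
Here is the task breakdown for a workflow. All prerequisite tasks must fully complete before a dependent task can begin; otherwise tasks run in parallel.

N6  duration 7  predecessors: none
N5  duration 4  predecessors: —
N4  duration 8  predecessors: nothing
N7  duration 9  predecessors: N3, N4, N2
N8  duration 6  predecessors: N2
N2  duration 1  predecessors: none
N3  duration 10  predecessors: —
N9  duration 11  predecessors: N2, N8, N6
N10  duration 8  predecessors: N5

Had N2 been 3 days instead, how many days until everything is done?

The binding path is N3→N7 = 10+9 = 19; finish at 19 days.
N2 has 1 day of float (longest path through it is 18).
New critical path: N2→N8→N9 = 3+6+11 = 20 ⇒ 20 days.

20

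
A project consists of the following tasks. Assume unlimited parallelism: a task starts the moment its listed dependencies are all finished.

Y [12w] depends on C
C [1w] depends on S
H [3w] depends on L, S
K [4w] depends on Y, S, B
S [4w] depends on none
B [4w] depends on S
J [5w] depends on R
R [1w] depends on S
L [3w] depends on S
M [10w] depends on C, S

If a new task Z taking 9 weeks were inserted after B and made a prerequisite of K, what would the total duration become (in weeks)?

21

Originally the schedule takes 21 weeks.
With Z inserted, K now waits for max(Y, S, B, Z).
New critical path: S→B→Z→K = 4+4+9+4 = 21 ⇒ 21 weeks.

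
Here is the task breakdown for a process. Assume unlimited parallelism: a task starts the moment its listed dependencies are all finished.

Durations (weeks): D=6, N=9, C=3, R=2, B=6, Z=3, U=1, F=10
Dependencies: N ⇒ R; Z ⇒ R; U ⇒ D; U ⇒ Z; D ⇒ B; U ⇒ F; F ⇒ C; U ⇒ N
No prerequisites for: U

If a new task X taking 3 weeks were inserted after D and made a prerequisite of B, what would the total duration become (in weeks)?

16

Originally the plan takes 14 weeks.
With X inserted, B now waits for max(D, X).
New critical path: U→D→X→B = 1+6+3+6 = 16 ⇒ 16 weeks.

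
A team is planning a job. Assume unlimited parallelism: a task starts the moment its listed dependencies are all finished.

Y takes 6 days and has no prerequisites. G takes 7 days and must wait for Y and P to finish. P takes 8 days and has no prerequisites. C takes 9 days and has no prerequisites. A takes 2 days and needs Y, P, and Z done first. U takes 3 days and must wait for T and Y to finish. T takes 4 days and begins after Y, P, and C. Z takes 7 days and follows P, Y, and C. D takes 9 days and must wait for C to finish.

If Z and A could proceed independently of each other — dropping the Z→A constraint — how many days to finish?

Original critical path: C→Z→A = 9+7+2 = 18 ⇒ 18 days.
Without Z→A, A's earliest start moves from 16 to 8.
After: C→D = 9+9 = 18 → 18 days.

18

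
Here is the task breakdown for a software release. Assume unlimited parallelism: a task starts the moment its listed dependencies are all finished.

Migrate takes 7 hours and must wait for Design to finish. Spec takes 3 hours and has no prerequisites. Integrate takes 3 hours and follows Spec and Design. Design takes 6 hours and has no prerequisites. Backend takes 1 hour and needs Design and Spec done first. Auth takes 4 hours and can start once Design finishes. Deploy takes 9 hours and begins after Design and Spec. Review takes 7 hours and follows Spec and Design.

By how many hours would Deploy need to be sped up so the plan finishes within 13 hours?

2

Current finish: 15 hours; target: 13.
Deploy is on every critical path, so each hour cut from Deploy cuts the finish by one (this holds down to a finish of 13).
Need 15 − 13 = 2 hours off Deploy → Deploy becomes 7 hours, finish becomes 13.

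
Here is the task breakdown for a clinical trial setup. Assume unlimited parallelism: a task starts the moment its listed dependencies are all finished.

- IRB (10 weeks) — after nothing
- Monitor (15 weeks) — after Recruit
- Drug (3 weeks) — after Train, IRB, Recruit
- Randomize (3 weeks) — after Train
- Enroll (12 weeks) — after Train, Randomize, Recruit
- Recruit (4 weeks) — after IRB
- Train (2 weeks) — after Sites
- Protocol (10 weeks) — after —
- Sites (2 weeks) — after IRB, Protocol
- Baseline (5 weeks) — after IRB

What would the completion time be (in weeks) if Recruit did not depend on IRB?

Original critical path: Protocol→Sites→Train→Randomize→Enroll = 10+2+2+3+12 = 29 ⇒ 29 weeks.
Without IRB→Recruit, Recruit's earliest start moves from 10 to 0.
The longest chain is now Protocol→Sites→Train→Randomize→Enroll = 10+2+2+3+12 = 29, so the clinical trial setup takes 29 weeks.

29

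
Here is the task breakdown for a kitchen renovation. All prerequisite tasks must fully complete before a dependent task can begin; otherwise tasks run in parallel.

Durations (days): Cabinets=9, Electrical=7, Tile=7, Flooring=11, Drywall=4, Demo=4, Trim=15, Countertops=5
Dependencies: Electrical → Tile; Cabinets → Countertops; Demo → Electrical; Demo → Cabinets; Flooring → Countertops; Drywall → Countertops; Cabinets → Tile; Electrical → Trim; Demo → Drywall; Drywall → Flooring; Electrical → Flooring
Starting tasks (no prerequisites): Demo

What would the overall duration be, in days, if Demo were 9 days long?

Critical path before the change: Demo→Electrical→Flooring→Countertops = 4+7+11+5 = 27 giving 27 days.
Since Demo is critical, the +5 change carries straight to that chain (now 32 days).
That remains the longest chain; total 32 days.

32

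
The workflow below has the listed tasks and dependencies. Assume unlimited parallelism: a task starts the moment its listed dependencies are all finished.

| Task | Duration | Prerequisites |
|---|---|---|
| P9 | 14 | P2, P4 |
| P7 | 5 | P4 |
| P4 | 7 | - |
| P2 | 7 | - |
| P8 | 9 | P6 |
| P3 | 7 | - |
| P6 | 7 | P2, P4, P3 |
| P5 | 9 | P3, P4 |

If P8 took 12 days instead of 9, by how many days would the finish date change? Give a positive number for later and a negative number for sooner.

The binding path is P2→P6→P8 = 7+7+9 = 23; finish at 23 days.
Since P8 is critical, the +3 change carries straight to that chain (now 26 days).
That remains the longest chain; total 26 days.
Change in finish: 26 − 23 = +3 days.

3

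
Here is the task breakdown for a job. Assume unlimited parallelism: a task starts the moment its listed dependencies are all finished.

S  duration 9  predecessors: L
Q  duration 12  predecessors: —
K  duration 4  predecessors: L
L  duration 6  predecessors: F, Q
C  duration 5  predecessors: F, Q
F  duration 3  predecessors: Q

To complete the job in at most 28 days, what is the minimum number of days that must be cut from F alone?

Current finish: 30 days; target: 28.
F is on every critical path, so each day cut from F cuts the finish by one (this holds down to a finish of 28).
Need 30 − 28 = 2 days off F → F becomes 1 day, finish becomes 28.

2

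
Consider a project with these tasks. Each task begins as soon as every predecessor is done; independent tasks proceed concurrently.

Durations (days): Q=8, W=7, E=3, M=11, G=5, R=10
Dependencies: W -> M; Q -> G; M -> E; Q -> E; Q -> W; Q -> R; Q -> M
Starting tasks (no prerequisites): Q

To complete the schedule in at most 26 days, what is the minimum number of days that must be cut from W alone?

3

Current finish: 29 days; target: 26.
W is on every critical path, so each day cut from W cuts the finish by one (this holds down to a finish of 23).
Need 29 − 26 = 3 days off W → W becomes 4 days, finish becomes 26.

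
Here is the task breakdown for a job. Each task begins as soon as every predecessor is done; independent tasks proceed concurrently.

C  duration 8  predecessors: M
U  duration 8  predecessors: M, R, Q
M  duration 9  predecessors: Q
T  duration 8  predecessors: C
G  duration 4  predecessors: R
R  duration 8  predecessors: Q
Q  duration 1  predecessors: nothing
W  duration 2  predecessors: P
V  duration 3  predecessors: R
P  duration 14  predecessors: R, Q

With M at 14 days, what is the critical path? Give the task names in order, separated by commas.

Q, M, C, T

Actual critical path: Q→M→C→T = 1+9+8+8 = 26 ⇒ 26 days.
M is on the critical path; changing it to 14 makes that path 31 days.
The critical path is still Q→M→C→T; finish is now 31 days.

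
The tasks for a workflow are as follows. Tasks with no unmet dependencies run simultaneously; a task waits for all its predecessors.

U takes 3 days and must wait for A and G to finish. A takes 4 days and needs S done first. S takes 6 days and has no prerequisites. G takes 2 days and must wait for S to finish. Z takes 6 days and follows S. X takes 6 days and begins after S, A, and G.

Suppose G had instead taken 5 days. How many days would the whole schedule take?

The binding path is S→A→X = 6+4+6 = 16; finish at 16 days.
The longest path through G is only 14 days, so G has float 2.
The binding chain switches to S→G→X = 6+5+6 = 17; finish 17 days.

17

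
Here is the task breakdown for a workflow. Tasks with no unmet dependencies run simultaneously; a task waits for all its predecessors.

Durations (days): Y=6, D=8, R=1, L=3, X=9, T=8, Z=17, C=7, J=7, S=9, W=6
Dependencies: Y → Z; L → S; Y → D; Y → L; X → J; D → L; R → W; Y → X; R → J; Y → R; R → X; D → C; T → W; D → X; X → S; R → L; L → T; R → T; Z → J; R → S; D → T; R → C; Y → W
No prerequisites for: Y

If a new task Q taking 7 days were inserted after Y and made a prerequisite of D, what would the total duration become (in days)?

39

Originally the job takes 32 days.
With Q inserted, D now waits for max(Y, Q).
New critical path: Y→Q→D→X→S = 6+7+8+9+9 = 39 ⇒ 39 days.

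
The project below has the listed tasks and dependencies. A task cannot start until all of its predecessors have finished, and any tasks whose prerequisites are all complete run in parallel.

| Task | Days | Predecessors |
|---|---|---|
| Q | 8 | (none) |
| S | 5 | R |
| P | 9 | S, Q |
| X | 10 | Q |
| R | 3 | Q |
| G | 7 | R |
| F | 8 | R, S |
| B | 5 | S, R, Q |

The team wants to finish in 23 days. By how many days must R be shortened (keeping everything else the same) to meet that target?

2

Current finish: 25 days; target: 23.
R is on every critical path, so each day cut from R cuts the finish by one (this holds down to a finish of 23).
Need 25 − 23 = 2 days off R → R becomes 1 day, finish becomes 23.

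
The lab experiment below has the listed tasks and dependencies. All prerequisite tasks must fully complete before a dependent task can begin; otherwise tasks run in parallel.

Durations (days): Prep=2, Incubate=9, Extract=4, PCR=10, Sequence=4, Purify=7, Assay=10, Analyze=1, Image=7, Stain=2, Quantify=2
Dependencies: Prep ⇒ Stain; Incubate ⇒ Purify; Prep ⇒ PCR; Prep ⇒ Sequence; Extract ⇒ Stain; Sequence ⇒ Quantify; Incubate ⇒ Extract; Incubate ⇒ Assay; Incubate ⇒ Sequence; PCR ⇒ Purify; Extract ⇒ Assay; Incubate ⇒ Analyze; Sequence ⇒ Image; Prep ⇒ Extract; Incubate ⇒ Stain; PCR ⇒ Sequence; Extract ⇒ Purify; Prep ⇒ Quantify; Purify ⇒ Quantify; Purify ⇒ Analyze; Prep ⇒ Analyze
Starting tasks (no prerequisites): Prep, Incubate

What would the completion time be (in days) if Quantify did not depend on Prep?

Before: longest chain Prep→PCR→Sequence→Image = 2+10+4+7 = 23, finish 23.
Dropping Prep→Quantify doesn't change Quantify's earliest start (20); another predecessor still binds.
New critical path: Prep→PCR→Sequence→Image = 2+10+4+7 = 23 ⇒ 23 days.

23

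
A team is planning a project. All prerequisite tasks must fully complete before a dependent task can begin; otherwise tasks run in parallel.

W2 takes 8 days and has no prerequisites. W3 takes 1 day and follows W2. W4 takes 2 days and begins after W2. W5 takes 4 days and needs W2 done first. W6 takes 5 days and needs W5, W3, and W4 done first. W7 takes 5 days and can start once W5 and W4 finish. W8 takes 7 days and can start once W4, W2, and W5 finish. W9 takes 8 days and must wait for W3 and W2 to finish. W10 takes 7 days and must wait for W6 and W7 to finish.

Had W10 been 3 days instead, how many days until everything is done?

Critical path before the change: W2→W5→W6→W10 = 8+4+5+7 = 24 giving 24 days.
Since W10 is critical, the -4 change carries straight to that chain (now 20 days).
That remains the longest chain; total 20 days.

20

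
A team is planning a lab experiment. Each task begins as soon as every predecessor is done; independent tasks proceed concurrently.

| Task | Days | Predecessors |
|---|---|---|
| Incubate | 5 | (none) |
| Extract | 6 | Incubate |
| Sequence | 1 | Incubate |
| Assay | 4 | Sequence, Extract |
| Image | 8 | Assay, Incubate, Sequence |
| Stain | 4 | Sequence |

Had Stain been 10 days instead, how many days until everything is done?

Baseline: Incubate→Extract→Assay→Image = 5+6+4+8 = 23 → 23 days.
Stain has 13 days of float (longest path through it is 10).
The critical path is still Incubate→Extract→Assay→Image; finish is now 23 days.

23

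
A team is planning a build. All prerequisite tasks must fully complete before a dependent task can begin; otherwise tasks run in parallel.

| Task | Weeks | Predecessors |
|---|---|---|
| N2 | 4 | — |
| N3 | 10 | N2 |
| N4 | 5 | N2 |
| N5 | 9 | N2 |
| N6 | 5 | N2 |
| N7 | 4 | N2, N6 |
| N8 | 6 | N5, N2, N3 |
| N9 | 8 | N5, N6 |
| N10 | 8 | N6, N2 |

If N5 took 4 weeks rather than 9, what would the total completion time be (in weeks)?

Actual critical path: N2→N5→N9 = 4+9+8 = 21 ⇒ 21 weeks.
Since N5 is critical, the -5 change carries straight to that chain (now 16 weeks).
New critical path: N2→N3→N8 = 4+10+6 = 20 ⇒ 20 weeks.

20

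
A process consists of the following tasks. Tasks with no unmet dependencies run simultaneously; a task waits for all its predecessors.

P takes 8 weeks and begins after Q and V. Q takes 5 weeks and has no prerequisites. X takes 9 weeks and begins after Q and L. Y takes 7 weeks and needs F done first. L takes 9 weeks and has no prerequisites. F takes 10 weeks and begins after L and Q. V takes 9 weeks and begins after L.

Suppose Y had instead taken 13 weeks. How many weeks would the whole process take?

Critical path before the change: L→F→Y = 9+10+7 = 26 giving 26 weeks.
Y is on the critical path; changing it to 13 makes that path 32 weeks.
No other chain overtakes it, so the finish is 32 weeks.

32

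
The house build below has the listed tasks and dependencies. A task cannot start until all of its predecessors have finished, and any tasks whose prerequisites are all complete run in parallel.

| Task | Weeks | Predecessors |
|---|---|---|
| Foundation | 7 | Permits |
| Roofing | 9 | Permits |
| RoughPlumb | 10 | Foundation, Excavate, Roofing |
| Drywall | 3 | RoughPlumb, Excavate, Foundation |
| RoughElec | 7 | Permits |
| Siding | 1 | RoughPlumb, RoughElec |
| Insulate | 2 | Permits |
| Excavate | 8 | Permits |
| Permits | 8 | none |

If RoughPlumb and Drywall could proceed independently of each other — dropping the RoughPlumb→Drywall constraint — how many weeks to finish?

28

With the dependency in place, Permits→Roofing→RoughPlumb→Drywall = 8+9+10+3 = 30 sets the finish at 30 weeks.
Without RoughPlumb→Drywall, Drywall's earliest start moves from 27 to 16.
New critical path: Permits→Roofing→RoughPlumb→Siding = 8+9+10+1 = 28 ⇒ 28 weeks.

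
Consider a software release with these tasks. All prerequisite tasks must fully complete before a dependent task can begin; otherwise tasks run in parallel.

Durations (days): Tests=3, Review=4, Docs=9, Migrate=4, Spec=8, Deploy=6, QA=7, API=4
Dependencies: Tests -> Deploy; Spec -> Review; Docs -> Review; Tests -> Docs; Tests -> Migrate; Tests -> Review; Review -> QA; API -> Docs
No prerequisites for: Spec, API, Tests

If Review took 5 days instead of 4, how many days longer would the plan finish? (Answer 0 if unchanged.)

As given, the longest chain is API→Docs→Review→QA = 4+9+4+7 = 24, so the finish is 24 days.
Since Review is critical, the +1 change carries straight to that chain (now 25 days).
No other chain overtakes it, so the finish is 25 days.
Change in finish: 25 − 24 = +1 days.

1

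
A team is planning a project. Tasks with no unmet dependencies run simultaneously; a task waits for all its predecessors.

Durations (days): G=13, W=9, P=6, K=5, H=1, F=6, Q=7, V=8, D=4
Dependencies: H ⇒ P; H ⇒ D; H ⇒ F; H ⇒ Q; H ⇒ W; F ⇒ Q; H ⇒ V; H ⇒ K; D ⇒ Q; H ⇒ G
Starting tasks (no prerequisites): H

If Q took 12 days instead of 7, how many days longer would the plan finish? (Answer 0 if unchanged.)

As given, the longest chain is H→F→Q = 1+6+7 = 14, so the finish is 14 days.
Since Q is critical, the +5 change carries straight to that chain (now 19 days).
That remains the longest chain; total 19 days.
Change in finish: 19 − 14 = +5 days.

5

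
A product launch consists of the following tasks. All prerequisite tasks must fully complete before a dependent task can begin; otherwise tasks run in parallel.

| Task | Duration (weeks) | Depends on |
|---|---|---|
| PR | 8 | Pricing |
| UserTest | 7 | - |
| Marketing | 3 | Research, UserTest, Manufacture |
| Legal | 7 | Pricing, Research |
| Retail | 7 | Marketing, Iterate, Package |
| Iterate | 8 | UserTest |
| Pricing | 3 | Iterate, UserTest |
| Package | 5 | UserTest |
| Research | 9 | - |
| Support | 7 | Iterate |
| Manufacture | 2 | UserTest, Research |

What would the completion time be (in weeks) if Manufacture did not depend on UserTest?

26

Before: longest chain UserTest→Iterate→Pricing→PR = 7+8+3+8 = 26, finish 26.
Dropping UserTest→Manufacture doesn't change Manufacture's earliest start (9); another predecessor still binds.
The longest chain is now UserTest→Iterate→Pricing→PR = 7+8+3+8 = 26, so the schedule takes 26 weeks.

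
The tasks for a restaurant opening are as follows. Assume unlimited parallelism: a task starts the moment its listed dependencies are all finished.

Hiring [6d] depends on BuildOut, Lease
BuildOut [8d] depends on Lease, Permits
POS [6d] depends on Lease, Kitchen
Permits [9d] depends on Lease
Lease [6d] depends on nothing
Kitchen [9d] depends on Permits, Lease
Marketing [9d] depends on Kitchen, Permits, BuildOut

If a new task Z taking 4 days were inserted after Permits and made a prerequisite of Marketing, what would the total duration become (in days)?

33

Originally the project takes 33 days.
With Z inserted, Marketing now waits for max(Kitchen, Permits, BuildOut, Z).
New critical path: Lease→Permits→Kitchen→Marketing = 6+9+9+9 = 33 ⇒ 33 days.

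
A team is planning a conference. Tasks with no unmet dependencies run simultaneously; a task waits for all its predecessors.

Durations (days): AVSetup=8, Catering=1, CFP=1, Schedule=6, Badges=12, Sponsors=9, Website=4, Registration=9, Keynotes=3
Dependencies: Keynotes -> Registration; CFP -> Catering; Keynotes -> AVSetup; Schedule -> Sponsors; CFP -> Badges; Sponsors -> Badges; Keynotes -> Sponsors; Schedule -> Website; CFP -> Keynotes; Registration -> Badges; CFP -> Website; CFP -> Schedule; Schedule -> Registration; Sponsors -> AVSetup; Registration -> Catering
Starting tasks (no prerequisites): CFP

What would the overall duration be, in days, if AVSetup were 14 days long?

30

Critical path before the change: CFP→Schedule→Sponsors→Badges = 1+6+9+12 = 28 giving 28 days.
The longest path through AVSetup is only 24 days, so AVSetup has float 4.
Now CFP→Schedule→Sponsors→AVSetup = 1+6+9+14 = 30 is longest, so the finish becomes 30 days.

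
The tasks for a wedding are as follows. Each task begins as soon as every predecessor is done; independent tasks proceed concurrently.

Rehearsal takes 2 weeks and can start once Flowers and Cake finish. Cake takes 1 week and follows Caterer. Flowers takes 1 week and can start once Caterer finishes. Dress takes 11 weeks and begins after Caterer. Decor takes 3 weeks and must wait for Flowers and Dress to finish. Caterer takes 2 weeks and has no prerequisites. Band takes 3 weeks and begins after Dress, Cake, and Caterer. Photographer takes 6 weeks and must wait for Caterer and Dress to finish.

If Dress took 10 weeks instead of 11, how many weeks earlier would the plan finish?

The binding path is Caterer→Dress→Photographer = 2+11+6 = 19; finish at 19 weeks.
Dress lies on that path, so at 10 weeks the path becomes 18 weeks.
No other chain overtakes it, so the finish is 18 weeks.
Change in finish: 18 − 19 = -1 weeks.

1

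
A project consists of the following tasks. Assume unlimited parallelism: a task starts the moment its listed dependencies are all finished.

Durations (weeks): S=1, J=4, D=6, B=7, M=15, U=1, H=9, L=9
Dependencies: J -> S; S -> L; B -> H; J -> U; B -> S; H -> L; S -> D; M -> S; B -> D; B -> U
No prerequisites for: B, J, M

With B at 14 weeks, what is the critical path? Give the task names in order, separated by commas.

Baseline: B→H→L = 7+9+9 = 25 → 25 weeks.
B lies on that path, so at 14 weeks the path becomes 32 weeks.
That remains the longest chain; total 32 weeks.

B, H, L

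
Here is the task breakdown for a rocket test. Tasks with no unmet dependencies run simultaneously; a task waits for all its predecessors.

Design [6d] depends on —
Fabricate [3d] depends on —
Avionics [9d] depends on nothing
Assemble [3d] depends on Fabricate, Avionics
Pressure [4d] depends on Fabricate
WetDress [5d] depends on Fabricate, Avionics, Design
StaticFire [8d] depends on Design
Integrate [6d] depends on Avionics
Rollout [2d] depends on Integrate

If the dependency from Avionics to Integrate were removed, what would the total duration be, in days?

Original critical path: Avionics→Integrate→Rollout = 9+6+2 = 17 ⇒ 17 days.
Without Avionics→Integrate, Integrate's earliest start moves from 9 to 0.
After: Design→StaticFire = 6+8 = 14 → 14 days.

14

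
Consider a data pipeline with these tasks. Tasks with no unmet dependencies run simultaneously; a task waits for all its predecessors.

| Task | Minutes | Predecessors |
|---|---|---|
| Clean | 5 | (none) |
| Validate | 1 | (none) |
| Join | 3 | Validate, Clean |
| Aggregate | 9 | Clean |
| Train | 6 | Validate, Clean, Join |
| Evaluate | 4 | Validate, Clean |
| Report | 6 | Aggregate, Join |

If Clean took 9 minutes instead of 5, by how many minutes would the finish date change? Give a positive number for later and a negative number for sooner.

As given, the longest chain is Clean→Aggregate→Report = 5+9+6 = 20, so the finish is 20 minutes.
Since Clean is critical, the +4 change carries straight to that chain (now 24 minutes).
The critical path is still Clean→Aggregate→Report; finish is now 24 minutes.
Change in finish: 24 − 20 = +4 minutes.

4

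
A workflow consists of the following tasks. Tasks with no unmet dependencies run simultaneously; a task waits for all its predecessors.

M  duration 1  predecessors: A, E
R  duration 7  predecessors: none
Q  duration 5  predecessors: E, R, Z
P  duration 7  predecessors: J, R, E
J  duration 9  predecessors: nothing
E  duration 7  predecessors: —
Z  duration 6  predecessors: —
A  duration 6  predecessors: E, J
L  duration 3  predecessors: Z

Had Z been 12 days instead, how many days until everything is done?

17

Actual critical path: J→P = 9+7 = 16 ⇒ 16 days.
Z has 5 days of float (longest path through it is 11).
Now Z→Q = 12+5 = 17 is longest, so the finish becomes 17 days.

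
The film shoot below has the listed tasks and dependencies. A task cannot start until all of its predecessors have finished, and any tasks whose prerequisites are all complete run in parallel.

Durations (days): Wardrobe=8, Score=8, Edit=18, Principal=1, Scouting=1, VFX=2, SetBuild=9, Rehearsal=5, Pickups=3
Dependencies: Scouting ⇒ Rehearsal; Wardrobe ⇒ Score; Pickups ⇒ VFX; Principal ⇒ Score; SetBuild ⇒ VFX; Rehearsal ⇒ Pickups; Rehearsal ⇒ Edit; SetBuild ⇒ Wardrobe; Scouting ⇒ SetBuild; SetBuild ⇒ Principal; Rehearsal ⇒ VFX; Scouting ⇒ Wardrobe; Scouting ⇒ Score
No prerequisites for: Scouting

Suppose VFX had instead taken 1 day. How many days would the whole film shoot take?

26

As given, the longest chain is Scouting→SetBuild→Wardrobe→Score = 1+9+8+8 = 26, so the finish is 26 days.
VFX is off the critical path — its longest chain is 12 days, giving 14 of slack.
The critical path is still Scouting→SetBuild→Wardrobe→Score; finish is now 26 days.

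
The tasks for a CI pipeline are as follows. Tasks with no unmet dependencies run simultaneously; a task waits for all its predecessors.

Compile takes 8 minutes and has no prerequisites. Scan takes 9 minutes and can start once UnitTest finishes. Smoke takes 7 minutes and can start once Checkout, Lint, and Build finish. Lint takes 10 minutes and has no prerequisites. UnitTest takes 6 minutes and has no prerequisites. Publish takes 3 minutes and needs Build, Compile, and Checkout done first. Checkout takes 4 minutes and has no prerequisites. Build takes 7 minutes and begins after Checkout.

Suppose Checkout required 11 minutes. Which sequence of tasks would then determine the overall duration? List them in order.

Checkout, Build, Smoke

Actual critical path: Checkout→Build→Smoke = 4+7+7 = 18 ⇒ 18 minutes.
Since Checkout is critical, the +7 change carries straight to that chain (now 25 minutes).
That remains the longest chain; total 25 minutes.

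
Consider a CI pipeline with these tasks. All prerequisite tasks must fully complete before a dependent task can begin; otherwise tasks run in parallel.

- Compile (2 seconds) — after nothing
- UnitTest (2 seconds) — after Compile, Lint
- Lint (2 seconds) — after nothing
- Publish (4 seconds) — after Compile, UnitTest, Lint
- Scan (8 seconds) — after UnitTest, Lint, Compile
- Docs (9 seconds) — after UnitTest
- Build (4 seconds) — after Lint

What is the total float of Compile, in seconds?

0

Compile→UnitTest→Docs = 2+2+9 = 13 sets the makespan at 13 seconds.
Longest path through Compile: 13 seconds (earliest finish 2, latest finish 2).
So Compile can slip 2 − 2 = 0 seconds.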